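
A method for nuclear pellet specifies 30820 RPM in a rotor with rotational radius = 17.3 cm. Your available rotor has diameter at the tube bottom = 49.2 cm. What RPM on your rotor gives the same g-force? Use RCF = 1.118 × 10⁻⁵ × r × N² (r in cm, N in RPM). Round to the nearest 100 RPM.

RCF = 1.118 × 10⁻⁵ × r × N²
RCF_original = 1.118 × 10⁻⁵ × 17.3 × (30820)² = 1.118 × 10⁻⁵ × 17.3 × 949,872,400 ≈ 183,718.6 × g
Your rotor: r = 49.2 / 2 = 24.6 cm
183,718.6 = 1.118 × 10⁻⁵ × 24.6 × N²
N² = 183,718.6 / (27.5028 × 10⁻⁵) = 667,999,622
N ≈ √667,999,622 ≈ 25,845.7

≈ 25800 RPM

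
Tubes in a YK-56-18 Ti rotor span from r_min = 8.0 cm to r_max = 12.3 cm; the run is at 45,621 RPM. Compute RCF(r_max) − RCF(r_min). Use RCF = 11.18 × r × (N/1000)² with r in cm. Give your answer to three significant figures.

RCF_max = 11.18 × 12.3 × (45.621)² = 11.18 × 12.3 × 2,081.275641 ≈ 286,204.5 × g
RCF_min = 11.18 × 8 × (45.621)² = 11.18 × 8 × 2,081.275641 ≈ 186,149.3 × g
ΔRCF = 286,204.5 − 186,149.3 = 100,055.2

≈ 100000 × g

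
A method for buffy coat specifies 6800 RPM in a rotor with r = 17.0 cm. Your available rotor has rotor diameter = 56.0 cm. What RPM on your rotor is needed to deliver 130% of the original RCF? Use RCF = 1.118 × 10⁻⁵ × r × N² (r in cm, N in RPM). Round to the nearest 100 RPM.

RCF = 1.118 × 10⁻⁵ × r × N²
RCF_original = 1.118 × 10⁻⁵ × 17 × (6800)² = 1.118 × 10⁻⁵ × 17 × 46,240,000 ≈ 8,788.4 × g
Target RCF = 1.3 × 8,788.4 ≈ 11,424.9 × g
Your rotor: r = 56.0 / 2 = 28 cm
11,424.9 = 1.118 × 10⁻⁵ × 28 × N²
N² = 11,424.9 / (31.304 × 10⁻⁵) = 36,496,614
N ≈ √36,496,614 ≈ 6,041.2

6000 RPM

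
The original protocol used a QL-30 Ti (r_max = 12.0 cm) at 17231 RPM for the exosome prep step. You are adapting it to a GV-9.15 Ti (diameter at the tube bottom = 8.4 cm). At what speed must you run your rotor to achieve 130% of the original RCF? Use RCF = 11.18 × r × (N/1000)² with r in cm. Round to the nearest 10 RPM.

RCF_original = 11.18 × 12 × (17.231)² = 11.18 × 12 × 296.907361 ≈ 39,833.1 × g
Target RCF = 1.3 × 39,833.1 ≈ 51,783 × g
Your rotor: r = 8.4 / 2 = 4.2 cm
51,783 = 11.18 × 4.2 × (N/1000)²
(N/1000)² = 51,783 / 46.956 = 1102.798
N = 1000 × √1102.798 ≈ 33,208.4

33210 RPM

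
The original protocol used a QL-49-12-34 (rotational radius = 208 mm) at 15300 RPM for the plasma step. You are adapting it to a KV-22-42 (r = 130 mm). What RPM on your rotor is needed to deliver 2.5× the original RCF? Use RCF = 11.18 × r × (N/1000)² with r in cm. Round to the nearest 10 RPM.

≈ 30600 RPM

Original rotor: r = 208 mm = 20.8 cm
RCF_original = 11.18 × 20.8 × (15.3)² = 11.18 × 20.8 × 234.09 ≈ 54,436.2 × g
Target RCF = 2.5 × 54,436.2 ≈ 136,090.5 × g
Your rotor: r = 130 mm = 13.0 cm
136,090.5 = 11.18 × 13 × (N/1000)²
(N/1000)² = 136,090.5 / 145.34 = 936.3596
N = 1000 × √936.3596 ≈ 30,600.0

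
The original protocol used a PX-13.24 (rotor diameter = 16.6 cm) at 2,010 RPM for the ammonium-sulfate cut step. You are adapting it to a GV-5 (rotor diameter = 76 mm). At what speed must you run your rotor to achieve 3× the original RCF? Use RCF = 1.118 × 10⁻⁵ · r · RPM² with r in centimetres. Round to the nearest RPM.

≈ 5145 RPM

Original rotor: r = 16.6 / 2 = 8.3 cm
RCF = 1.118 × 10⁻⁵ × r × N²
RCF_original = 1.118 × 10⁻⁵ × 8.3 × (2010)² = 1.118 × 10⁻⁵ × 8.3 × 4,040,100 ≈ 374.9 × g
Target RCF = 3 × 374.9 ≈ 1,124.7 × g
Your rotor: r = 76 mm / 2 = 38 mm = 3.8 cm
1,124.7 = 1.118 × 10⁻⁵ × 3.8 × N²
N² = 1,124.7 / (4.2484 × 10⁻⁵) = 26,473,496
N ≈ √26,473,496 ≈ 5,145.2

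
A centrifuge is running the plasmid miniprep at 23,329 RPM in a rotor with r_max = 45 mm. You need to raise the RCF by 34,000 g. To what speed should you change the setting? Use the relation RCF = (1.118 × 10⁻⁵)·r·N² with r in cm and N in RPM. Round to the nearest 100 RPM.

34900 RPM

r = 45 mm = 4.5 cm
Current RCF = 1.118 × 10⁻⁵ × 4.5 × (23329)² = 1.118 × 10⁻⁵ × 4.5 × 544,242,241 ≈ 27,380.8 × g
Target RCF = 27,380.8 + 34,000 = 61,380.8 × g
N² = 61,380.8 / (5.031 × 10⁻⁵) = 1,220,051,680
N ≈ √1,220,051,680 ≈ 34,929.2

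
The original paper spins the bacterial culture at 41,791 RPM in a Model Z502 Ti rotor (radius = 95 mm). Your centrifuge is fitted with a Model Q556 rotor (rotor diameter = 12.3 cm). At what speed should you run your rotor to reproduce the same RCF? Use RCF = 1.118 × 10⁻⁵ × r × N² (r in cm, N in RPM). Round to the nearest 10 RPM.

Original rotor: r = 95 mm = 9.5 cm
RCF = 1.118 × 10⁻⁵ × r × N²
RCF_original = 1.118 × 10⁻⁵ × 9.5 × (41791)² = 1.118 × 10⁻⁵ × 9.5 × 1,746,487,681 ≈ 185,494.5 × g
Your rotor: r = 12.3 / 2 = 6.15 cm
185,494.5 = 1.118 × 10⁻⁵ × 6.15 × N²
N² = 185,494.5 / (6.8757 × 10⁻⁵) = 2,697,827,130
N ≈ √2,697,827,130 ≈ 51,940.6

51940 RPM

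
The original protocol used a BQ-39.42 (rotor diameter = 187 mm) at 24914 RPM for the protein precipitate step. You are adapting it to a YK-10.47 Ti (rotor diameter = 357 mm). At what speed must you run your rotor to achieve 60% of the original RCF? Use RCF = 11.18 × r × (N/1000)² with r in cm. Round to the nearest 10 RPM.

13970 RPM

Original rotor: r = 187 mm / 2 = 93.5 mm = 9.35 cm
RCF_original = 11.18 × 9.35 × (24.914)² = 11.18 × 9.35 × 620.707396 ≈ 64,884.4 × g
Target RCF = 0.6 × 64,884.4 ≈ 38,930.6 × g
Your rotor: r = 357 mm / 2 = 178.5 mm = 17.85 cm
38,930.6 = 11.18 × 17.85 × (N/1000)²
(N/1000)² = 38,930.6 / 199.563 = 195.0792
N = 1000 × √195.0792 ≈ 13,967.1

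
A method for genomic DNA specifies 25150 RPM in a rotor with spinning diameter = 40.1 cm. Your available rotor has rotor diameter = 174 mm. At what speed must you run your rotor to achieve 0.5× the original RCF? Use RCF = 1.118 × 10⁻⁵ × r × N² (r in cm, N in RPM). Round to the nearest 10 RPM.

Original rotor: r = 40.1 / 2 = 20.05 cm
RCF_original = 1.118 × 10⁻⁵ × 20.05 × (25150)² = 1.118 × 10⁻⁵ × 20.05 × 632,522,500 ≈ 141,785.6 × g
Target RCF = 0.5 × 141,785.6 ≈ 70,892.8 × g
Your rotor: r = 174 mm / 2 = 87 mm = 8.7 cm
70,892.8 = 1.118 × 10⁻⁵ × 8.7 × N²
N² = 70,892.8 / (9.7266 × 10⁻⁵) = 728,854,893
N ≈ √728,854,893 ≈ 26,997.3

27000 RPM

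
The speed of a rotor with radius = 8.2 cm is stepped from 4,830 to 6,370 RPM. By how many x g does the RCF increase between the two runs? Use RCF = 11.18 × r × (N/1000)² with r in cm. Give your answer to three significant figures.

RCF₁ = 11.18 × 8.2 × (4.83)² = 11.18 × 8.2 × 23.3289 ≈ 2,138.7 × g
RCF₂ = 11.18 × 8.2 × (6.37)² = 11.18 × 8.2 × 40.5769 ≈ 3,719.9 × g
Increase = 3,719.9 − 2,138.7 = 1,581.2

1580 x g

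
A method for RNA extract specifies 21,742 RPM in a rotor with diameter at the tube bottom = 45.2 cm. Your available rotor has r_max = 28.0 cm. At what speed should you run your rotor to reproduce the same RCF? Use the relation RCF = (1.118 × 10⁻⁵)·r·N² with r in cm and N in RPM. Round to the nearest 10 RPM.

19530 RPM

Original rotor: r = 45.2 / 2 = 22.6 cm
RCF_original = 1.118 × 10⁻⁵ × 22.6 × (21742)² = 1.118 × 10⁻⁵ × 22.6 × 472,714,564 ≈ 119,439.8 × g
119,439.8 = 1.118 × 10⁻⁵ × 28 × N²
N² = 119,439.8 / (31.304 × 10⁻⁵) = 381,548,045
N ≈ √381,548,045 ≈ 19,533.3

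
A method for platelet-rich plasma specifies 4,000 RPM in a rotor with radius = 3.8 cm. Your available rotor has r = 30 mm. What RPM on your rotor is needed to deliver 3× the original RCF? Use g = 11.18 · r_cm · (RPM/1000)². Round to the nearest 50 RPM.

≈ 7800 RPM

RCF_original = 11.18 × 3.8 × (4)² = 11.18 × 3.8 × 16 ≈ 679.7 × g
Target RCF = 3 × 679.7 ≈ 2,039.1 × g
Your rotor: r = 30 mm = 3.0 cm
2,039.1 = 11.18 × 3 × (N/1000)²
(N/1000)² = 2,039.1 / 33.54 = 60.79606
N = 1000 × √60.79606 ≈ 7,797.2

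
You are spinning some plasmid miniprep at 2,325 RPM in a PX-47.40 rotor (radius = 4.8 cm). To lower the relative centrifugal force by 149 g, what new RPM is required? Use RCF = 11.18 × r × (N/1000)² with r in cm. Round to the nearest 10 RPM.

N₂ ≈ 1620 RPM

Current RCF = 11.18 × 4.8 × (2.325)² = 11.18 × 4.8 × 5.405625 ≈ 290.1 × g
Target RCF = 290.1 − 149 = 141.1 × g
(N/1000)² = 141.1 / 53.664 = 2.629323
N = 1000 × √2.629323 ≈ 1,621.5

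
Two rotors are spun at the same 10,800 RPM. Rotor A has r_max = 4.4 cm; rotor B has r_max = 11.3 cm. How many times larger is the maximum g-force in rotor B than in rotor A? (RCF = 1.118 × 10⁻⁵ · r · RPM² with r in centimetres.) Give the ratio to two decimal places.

At fixed N, RCF ∝ r, so RCF_B/RCF_A = r_B/r_A = 11.3 / 4.4 = 2.5682.

2.57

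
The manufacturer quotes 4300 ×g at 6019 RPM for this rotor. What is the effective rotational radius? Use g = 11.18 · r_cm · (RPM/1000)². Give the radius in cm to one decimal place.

r ≈ 10.6 cm

RCF = 11.18 × r × (N/1000)²
4300 = 11.18 × r × (6.019)²
r = 4300 / (11.18 × 36.228361) = 4300 / 405.0331 ≈ 10.616 cm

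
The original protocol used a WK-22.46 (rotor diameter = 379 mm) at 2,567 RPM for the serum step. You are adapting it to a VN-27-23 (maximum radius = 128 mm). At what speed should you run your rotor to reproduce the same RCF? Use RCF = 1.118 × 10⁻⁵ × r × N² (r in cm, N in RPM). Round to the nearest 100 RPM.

3100 RPM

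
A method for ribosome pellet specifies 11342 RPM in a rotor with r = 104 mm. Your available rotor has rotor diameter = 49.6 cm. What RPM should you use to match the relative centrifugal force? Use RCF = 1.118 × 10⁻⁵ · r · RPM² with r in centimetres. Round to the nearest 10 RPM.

≈ 7340 RPM

Original rotor: r = 104 mm = 10.4 cm
RCF_original = 1.118 × 10⁻⁵ × 10.4 × (11342)² = 1.118 × 10⁻⁵ × 10.4 × 128,640,964 ≈ 14,957.3 × g
Your rotor: r = 49.6 / 2 = 24.8 cm
14,957.3 = 1.118 × 10⁻⁵ × 24.8 × N²
N² = 14,957.3 / (27.7264 × 10⁻⁵) = 53,946,059
N ≈ √53,946,059 ≈ 7,344.8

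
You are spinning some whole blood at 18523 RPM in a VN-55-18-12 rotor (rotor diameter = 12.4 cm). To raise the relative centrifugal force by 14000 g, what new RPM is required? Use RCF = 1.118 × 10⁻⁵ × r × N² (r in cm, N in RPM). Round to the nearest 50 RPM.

23350 RPM

r = 12.4 / 2 = 6.2 cm
Current RCF = 1.118 × 10⁻⁵ × 6.2 × (18523)² = 1.118 × 10⁻⁵ × 6.2 × 343,101,529 ≈ 23,782.4 × g
Target RCF = 23,782.4 + 14,000 = 37,782.4 × g
N² = 37,782.4 / (6.9316 × 10⁻⁵) = 545,074,730
N ≈ √545,074,730 ≈ 23,346.8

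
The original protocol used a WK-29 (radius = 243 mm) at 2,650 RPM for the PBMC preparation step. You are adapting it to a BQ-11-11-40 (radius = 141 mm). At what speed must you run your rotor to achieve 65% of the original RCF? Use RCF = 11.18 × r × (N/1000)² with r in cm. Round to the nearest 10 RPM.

2800 RPM

Original rotor: r = 243 mm = 24.3 cm
RCF_original = 11.18 × 24.3 × (2.65)² = 11.18 × 24.3 × 7.0225 ≈ 1,907.8 × g
Target RCF = 0.65 × 1,907.8 ≈ 1,240.1 × g
Your rotor: r = 141 mm = 14.1 cm
1,240.1 = 11.18 × 14.1 × (N/1000)²
(N/1000)² = 1,240.1 / 157.638 = 7.866758
N = 1000 × √7.866758 ≈ 2,804.8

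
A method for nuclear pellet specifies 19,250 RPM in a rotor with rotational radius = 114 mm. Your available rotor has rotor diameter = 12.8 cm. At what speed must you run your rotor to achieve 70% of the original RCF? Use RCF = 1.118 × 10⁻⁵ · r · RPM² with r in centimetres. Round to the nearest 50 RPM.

≈ 21500 RPM

Original rotor: r = 114 mm = 11.4 cm
RCF_original = 1.118 × 10⁻⁵ × 11.4 × (19250)² = 1.118 × 10⁻⁵ × 11.4 × 370,562,500 ≈ 47,228.9 × g
Target RCF = 0.7 × 47,228.9 ≈ 33,060.2 × g
Your rotor: r = 12.8 / 2 = 6.4 cm
33,060.2 = 1.118 × 10⁻⁵ × 6.4 × N²
N² = 33,060.2 / (7.1552 × 10⁻⁵) = 462,044,387
N ≈ √462,044,387 ≈ 21,495.2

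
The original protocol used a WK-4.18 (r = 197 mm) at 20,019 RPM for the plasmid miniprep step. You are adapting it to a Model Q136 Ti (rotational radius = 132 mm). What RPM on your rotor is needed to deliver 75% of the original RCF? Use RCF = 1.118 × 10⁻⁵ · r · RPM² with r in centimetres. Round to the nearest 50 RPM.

≈ 21200 RPM

Original rotor: r = 197 mm = 19.7 cm
RCF_original = 1.118 × 10⁻⁵ × 19.7 × (20019)² = 1.118 × 10⁻⁵ × 19.7 × 400,760,361 ≈ 88,265.9 × g
Target RCF = 0.75 × 88,265.9 ≈ 66,199.4 × g
Your rotor: r = 132 mm = 13.2 cm
66,199.4 = 1.118 × 10⁻⁵ × 13.2 × N²
N² = 66,199.4 / (14.7576 × 10⁻⁵) = 448,578,360
N ≈ √448,578,360 ≈ 21,179.7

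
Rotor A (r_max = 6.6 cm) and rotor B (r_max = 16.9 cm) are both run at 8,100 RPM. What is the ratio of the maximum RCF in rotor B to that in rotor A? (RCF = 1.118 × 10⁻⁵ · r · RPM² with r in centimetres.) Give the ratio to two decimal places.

At fixed N, RCF ∝ r, so RCF_B/RCF_A = r_B/r_A = 16.9 / 6.6 = 2.5606.

2.56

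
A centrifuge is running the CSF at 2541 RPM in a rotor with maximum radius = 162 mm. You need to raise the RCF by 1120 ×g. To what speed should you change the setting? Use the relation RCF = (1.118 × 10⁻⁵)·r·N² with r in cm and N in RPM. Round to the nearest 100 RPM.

≈ 3600 RPM

r = 162 mm = 16.2 cm
Current RCF = 1.118 × 10⁻⁵ × 16.2 × (2541)² = 1.118 × 10⁻⁵ × 16.2 × 6,456,681 ≈ 1,169.4 × g
Target RCF = 1,169.4 + 1,120 = 2,289.4 × g
N² = 2,289.4 / (18.1116 × 10⁻⁵) = 12,640,518
N ≈ √12,640,518 ≈ 3,555.4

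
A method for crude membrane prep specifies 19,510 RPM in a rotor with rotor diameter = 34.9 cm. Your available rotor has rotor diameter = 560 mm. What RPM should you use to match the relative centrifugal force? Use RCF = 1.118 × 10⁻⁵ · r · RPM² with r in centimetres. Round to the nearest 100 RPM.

Original rotor: r = 34.9 / 2 = 17.45 cm
RCF_original = 1.118 × 10⁻⁵ × 17.45 × (19510)² = 1.118 × 10⁻⁵ × 17.45 × 380,640,100 ≈ 74,259.5 × g
Your rotor: r = 560 mm / 2 = 280 mm = 28 cm
74,259.5 = 1.118 × 10⁻⁵ × 28 × N²
N² = 74,259.5 / (31.304 × 10⁻⁵) = 237,220,483
N ≈ √237,220,483 ≈ 15,402.0

15400 RPM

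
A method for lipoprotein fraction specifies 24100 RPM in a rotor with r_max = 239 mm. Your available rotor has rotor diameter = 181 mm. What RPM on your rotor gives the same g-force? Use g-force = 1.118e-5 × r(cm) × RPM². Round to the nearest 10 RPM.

≈ 39160 RPM

Original rotor: r = 239 mm = 23.9 cm
RCF_original = 1.118 × 10⁻⁵ × 23.9 × (24100)² = 1.118 × 10⁻⁵ × 23.9 × 580,810,000 ≈ 155,193.6 × g
Your rotor: r = 181 mm / 2 = 90.5 mm = 9.05 cm
155,193.6 = 1.118 × 10⁻⁵ × 9.05 × N²
N² = 155,193.6 / (10.1179 × 10⁻⁵) = 1,533,851,886
N ≈ √1,533,851,886 ≈ 39,164.4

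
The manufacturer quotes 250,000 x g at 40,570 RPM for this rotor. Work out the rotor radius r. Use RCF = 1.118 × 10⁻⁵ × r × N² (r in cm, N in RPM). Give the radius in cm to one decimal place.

r ≈ 13.6 cm

250000 = 1.118 × 10⁻⁵ × r × (40570)²
r = 250000 / (1.118 × 10⁻⁵ × 1,645,924,900) = 250000 / 18401.44 ≈ 13.586 cm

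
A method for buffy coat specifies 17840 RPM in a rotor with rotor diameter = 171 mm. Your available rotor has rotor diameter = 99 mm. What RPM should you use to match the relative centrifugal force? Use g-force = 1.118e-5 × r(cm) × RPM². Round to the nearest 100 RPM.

≈ 23400 RPM

Original rotor: r = 171 mm / 2 = 85.5 mm = 8.55 cm
RCF_original = 1.118 × 10⁻⁵ × 8.55 × (17840)² = 1.118 × 10⁻⁵ × 8.55 × 318,265,600 ≈ 30,422.7 × g
Your rotor: r = 99 mm / 2 = 49.5 mm = 4.95 cm
30,422.7 = 1.118 × 10⁻⁵ × 4.95 × N²
N² = 30,422.7 / (5.5341 × 10⁻⁵) = 549,731,664
N ≈ √549,731,664 ≈ 23,446.4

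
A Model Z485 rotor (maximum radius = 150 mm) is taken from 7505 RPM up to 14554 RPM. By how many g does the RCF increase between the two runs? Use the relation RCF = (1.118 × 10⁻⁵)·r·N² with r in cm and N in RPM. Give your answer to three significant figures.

≈ 26100 g

r = 150 mm = 15.0 cm
RCF₁ = 1.118 × 10⁻⁵ × 15 × (7505)² = 1.118 × 10⁻⁵ × 15 × 56,325,025 ≈ 9,445.7 × g
RCF₂ = 1.118 × 10⁻⁵ × 15 × (14554)² = 1.118 × 10⁻⁵ × 15 × 211,818,916 ≈ 35,522 × g
Increase = 35,522 − 9,445.7 = 26,076.3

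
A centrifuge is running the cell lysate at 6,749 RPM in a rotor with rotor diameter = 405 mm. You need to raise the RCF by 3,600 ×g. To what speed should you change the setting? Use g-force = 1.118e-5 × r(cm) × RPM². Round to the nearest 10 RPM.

N₂ ≈ 7840 RPM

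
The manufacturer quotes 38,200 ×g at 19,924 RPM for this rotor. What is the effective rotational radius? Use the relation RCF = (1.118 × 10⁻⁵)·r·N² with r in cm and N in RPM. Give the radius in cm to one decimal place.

8.6 cm

38200 = 1.118 × 10⁻⁵ × r × (19924)²
r = 38200 / (1.118 × 10⁻⁵ × 396,965,776) = 38200 / 4438.077 ≈ 8.607 cm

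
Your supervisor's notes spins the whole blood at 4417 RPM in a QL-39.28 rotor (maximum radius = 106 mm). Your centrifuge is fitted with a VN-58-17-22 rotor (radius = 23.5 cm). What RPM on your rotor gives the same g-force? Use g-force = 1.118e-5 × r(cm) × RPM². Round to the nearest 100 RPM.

≈ 3000 RPM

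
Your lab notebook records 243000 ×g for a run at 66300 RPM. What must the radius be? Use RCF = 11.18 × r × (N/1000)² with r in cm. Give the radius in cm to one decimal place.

4.9 cm

243000 = 11.18 × r × (66.3)²
r = 243000 / (11.18 × 4395.69) = 243000 / 49143.81 ≈ 4.945 cm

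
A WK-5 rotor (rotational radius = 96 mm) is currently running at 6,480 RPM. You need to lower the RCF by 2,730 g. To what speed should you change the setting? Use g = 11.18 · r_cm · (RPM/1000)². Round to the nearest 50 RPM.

r = 96 mm = 9.6 cm
Current RCF = 11.18 × 9.6 × (6.48)² = 11.18 × 9.6 × 41.9904 ≈ 4,506.7 × g
Target RCF = 4,506.7 − 2,730 = 1,776.7 × g
(N/1000)² = 1,776.7 / 107.328 = 16.55393
N = 1000 × √16.55393 ≈ 4,068.7

N₂ ≈ 4050 RPM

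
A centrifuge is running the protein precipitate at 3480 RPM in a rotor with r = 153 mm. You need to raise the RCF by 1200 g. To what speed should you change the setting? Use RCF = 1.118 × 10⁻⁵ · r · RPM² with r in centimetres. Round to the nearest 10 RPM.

r = 153 mm = 15.3 cm
Current RCF = 1.118 × 10⁻⁵ × 15.3 × (3480)² = 1.118 × 10⁻⁵ × 15.3 × 12,110,400 ≈ 2,071.5 × g
Target RCF = 2,071.5 + 1,200 = 3,271.5 × g
N² = 3,271.5 / (17.1054 × 10⁻⁵) = 19,125,539
N ≈ √19,125,539 ≈ 4,373.3

≈ 4370 RPM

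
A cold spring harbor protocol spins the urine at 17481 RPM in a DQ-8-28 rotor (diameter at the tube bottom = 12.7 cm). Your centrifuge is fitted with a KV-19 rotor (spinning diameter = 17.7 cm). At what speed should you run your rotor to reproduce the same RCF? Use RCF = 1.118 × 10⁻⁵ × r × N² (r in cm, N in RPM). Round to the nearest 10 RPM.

≈ 14810 RPM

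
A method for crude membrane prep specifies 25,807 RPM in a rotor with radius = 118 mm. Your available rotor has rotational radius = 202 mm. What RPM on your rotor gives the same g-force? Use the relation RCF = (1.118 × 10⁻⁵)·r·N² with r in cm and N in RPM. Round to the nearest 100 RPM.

Original rotor: r = 118 mm = 11.8 cm
RCF = 1.118 × 10⁻⁵ × r × N²
RCF_original = 1.118 × 10⁻⁵ × 11.8 × (25807)² = 1.118 × 10⁻⁵ × 11.8 × 666,001,249 ≈ 87,861.5 × g
Your rotor: r = 202 mm = 20.2 cm
87,861.5 = 1.118 × 10⁻⁵ × 20.2 × N²
N² = 87,861.5 / (22.5836 × 10⁻⁵) = 389,050,019
N ≈ √389,050,019 ≈ 19,724.4

≈ 19700 RPM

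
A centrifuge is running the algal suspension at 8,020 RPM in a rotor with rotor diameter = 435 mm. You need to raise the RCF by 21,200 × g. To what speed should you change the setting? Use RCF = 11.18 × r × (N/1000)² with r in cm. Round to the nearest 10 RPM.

N₂ ≈ 12310 RPM

r = 435 mm / 2 = 217.5 mm = 21.75 cm
Current RCF = 11.18 × 21.75 × (8.02)² = 11.18 × 21.75 × 64.3204 ≈ 15,640.5 × g
Target RCF = 15,640.5 + 21,200 = 36,840.5 × g
(N/1000)² = 36,840.5 / 243.165 = 151.5041
N = 1000 × √151.5041 ≈ 12,308.7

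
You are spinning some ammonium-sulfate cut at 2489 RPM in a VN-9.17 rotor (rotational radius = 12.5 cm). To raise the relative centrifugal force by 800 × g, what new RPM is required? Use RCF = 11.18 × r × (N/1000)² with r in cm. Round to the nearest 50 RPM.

Current RCF = 11.18 × 12.5 × (2.489)² = 11.18 × 12.5 × 6.195121 ≈ 865.8 × g
Target RCF = 865.8 + 800 = 1,665.8 × g
(N/1000)² = 1,665.8 / 139.75 = 11.91986
N = 1000 × √11.91986 ≈ 3,452.5

≈ 3450 RPM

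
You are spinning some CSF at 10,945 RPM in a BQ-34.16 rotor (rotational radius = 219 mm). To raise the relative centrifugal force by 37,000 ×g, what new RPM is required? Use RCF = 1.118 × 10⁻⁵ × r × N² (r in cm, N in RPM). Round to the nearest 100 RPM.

≈ 16500 RPM

r = 219 mm = 21.9 cm
Current RCF = 1.118 × 10⁻⁵ × 21.9 × (10945)² = 1.118 × 10⁻⁵ × 21.9 × 119,793,025 ≈ 29,330.4 × g
Target RCF = 29,330.4 + 37,000 = 66,330.4 × g
N² = 66,330.4 / (24.4842 × 10⁻⁵) = 270,911,037
N ≈ √270,911,037 ≈ 16,459.4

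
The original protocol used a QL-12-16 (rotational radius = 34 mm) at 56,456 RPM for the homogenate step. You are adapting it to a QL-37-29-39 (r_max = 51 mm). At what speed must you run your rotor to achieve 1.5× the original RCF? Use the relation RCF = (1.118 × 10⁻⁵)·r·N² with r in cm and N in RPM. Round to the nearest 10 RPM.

Original rotor: r = 34 mm = 3.4 cm
RCF_original = 1.118 × 10⁻⁵ × 3.4 × (56456)² = 1.118 × 10⁻⁵ × 3.4 × 3,187,279,936 ≈ 121,154.9 × g
Target RCF = 1.5 × 121,154.9 ≈ 181,732.3 × g
Your rotor: r = 51 mm = 5.1 cm
181,732.3 = 1.118 × 10⁻⁵ × 5.1 × N²
N² = 181,732.3 / (5.7018 × 10⁻⁵) = 3,187,279,456
N ≈ √3,187,279,456 ≈ 56,456.0

≈ 56460 RPM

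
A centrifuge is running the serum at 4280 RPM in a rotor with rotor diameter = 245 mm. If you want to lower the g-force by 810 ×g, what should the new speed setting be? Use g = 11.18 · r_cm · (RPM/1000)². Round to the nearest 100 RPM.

N₂ ≈ 3500 RPM

r = 245 mm / 2 = 122.5 mm = 12.25 cm
Current RCF = 11.18 × 12.25 × (4.28)² = 11.18 × 12.25 × 18.3184 ≈ 2,508.8 × g
Target RCF = 2,508.8 − 810 = 1,698.8 × g
(N/1000)² = 1,698.8 / 136.955 = 12.40407
N = 1000 × √12.40407 ≈ 3,521.9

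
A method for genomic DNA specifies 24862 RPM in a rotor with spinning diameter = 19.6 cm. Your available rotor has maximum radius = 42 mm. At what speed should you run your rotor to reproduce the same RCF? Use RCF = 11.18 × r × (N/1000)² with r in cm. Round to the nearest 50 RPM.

38000 RPM

Original rotor: r = 19.6 / 2 = 9.8 cm
RCF_original = 11.18 × 9.8 × (24.862)² = 11.18 × 9.8 × 618.119044 ≈ 67,723.6 × g
Your rotor: r = 42 mm = 4.2 cm
67,723.6 = 11.18 × 4.2 × (N/1000)²
(N/1000)² = 67,723.6 / 46.956 = 1442.278
N = 1000 × √1442.278 ≈ 37,977.3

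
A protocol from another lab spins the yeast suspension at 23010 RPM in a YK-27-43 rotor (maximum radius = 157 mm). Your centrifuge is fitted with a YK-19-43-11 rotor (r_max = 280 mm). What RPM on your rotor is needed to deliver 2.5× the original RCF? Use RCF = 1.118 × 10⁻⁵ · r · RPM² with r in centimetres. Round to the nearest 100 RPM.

Original rotor: r = 157 mm = 15.7 cm
RCF = 1.118 × 10⁻⁵ × r × N²
RCF_original = 1.118 × 10⁻⁵ × 15.7 × (23010)² = 1.118 × 10⁻⁵ × 15.7 × 529,460,100 ≈ 92,934 × g
Target RCF = 2.5 × 92,934 ≈ 232,335 × g
Your rotor: r = 280 mm = 28.0 cm
232,335 = 1.118 × 10⁻⁵ × 28 × N²
N² = 232,335 / (31.304 × 10⁻⁵) = 742,189,497
N ≈ √742,189,497 ≈ 27,243.2

≈ 27200 RPM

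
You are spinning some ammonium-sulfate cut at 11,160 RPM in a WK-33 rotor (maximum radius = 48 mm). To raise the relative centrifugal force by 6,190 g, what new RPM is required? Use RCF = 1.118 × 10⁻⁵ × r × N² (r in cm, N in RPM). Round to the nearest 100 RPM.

r = 48 mm = 4.8 cm
Current RCF = 1.118 × 10⁻⁵ × 4.8 × (11160)² = 1.118 × 10⁻⁵ × 4.8 × 124,545,600 ≈ 6,683.6 × g
Target RCF = 6,683.6 + 6,190 = 12,873.6 × g
N² = 12,873.6 / (5.3664 × 10⁻⁵) = 239,892,665
N ≈ √239,892,665 ≈ 15,488.5

≈ 15500 RPM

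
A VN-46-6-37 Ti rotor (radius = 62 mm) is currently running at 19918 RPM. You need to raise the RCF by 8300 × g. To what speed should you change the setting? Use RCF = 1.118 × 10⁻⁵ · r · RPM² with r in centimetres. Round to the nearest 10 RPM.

r = 62 mm = 6.2 cm
Current RCF = 1.118 × 10⁻⁵ × 6.2 × (19918)² = 1.118 × 10⁻⁵ × 6.2 × 396,726,724 ≈ 27,499.5 × g
Target RCF = 27,499.5 + 8,300 = 35,799.5 × g
N² = 35,799.5 / (6.9316 × 10⁻⁵) = 516,468,059
N ≈ √516,468,059 ≈ 22,725.9

≈ 22730 RPM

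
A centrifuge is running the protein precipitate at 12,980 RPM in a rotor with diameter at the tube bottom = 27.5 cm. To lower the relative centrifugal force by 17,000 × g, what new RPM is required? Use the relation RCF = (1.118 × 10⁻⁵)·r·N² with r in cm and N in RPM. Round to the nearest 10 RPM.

≈ 7610 RPM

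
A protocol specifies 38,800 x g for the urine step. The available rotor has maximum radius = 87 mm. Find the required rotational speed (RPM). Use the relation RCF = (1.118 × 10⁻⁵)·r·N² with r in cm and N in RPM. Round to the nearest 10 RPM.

≈ 19970 RPM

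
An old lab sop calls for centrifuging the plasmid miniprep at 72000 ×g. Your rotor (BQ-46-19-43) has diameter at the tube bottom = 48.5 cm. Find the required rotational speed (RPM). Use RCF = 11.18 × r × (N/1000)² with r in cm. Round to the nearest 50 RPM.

r = 48.5 / 2 = 24.25 cm
RCF = 11.18 × r × (N/1000)²
72,000 = 11.18 × 24.25 × (N/1000)²
(N/1000)² = 72,000 / 271.115 = 265.57
N = 1000 × √265.57 ≈ 16,296.3

16300 RPM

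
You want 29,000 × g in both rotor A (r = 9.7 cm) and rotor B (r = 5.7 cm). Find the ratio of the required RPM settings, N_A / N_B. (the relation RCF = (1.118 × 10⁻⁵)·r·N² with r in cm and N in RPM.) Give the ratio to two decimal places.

At fixed RCF, N ∝ 1/√r, so N_A/N_B = √(r_B/r_A) = √(5.7/9.7) = √0.587629 = 0.7666.

0.77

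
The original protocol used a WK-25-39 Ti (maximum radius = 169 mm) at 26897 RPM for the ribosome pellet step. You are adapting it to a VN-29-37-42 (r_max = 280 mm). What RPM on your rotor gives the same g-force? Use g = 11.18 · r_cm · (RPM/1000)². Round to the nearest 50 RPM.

≈ 20900 RPM

Original rotor: r = 169 mm = 16.9 cm
RCF_original = 11.18 × 16.9 × (26.897)² = 11.18 × 16.9 × 723.448609 ≈ 136,689.8 × g
Your rotor: r = 280 mm = 28.0 cm
136,689.8 = 11.18 × 28 × (N/1000)²
(N/1000)² = 136,689.8 / 313.04 = 436.6528
N = 1000 × √436.6528 ≈ 20,896.2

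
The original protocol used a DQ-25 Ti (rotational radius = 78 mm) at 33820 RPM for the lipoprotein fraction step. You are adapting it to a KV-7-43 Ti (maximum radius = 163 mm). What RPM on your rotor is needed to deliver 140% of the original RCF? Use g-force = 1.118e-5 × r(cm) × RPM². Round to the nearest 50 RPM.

Original rotor: r = 78 mm = 7.8 cm
RCF = 1.118 × 10⁻⁵ × r × N²
RCF_original = 1.118 × 10⁻⁵ × 7.8 × (33820)² = 1.118 × 10⁻⁵ × 7.8 × 1,143,792,400 ≈ 99,743.3 × g
Target RCF = 1.4 × 99,743.3 ≈ 139,640.6 × g
Your rotor: r = 163 mm = 16.3 cm
139,640.6 = 1.118 × 10⁻⁵ × 16.3 × N²
N² = 139,640.6 / (18.2234 × 10⁻⁵) = 766,270,839
N ≈ √766,270,839 ≈ 27,681.6

27700 RPM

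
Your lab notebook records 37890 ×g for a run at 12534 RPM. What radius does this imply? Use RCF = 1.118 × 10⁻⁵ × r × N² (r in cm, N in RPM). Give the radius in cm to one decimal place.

37890 = 1.118 × 10⁻⁵ × r × (12534)²
r = 37890 / (1.118 × 10⁻⁵ × 157,101,156) = 37890 / 1756.391 ≈ 21.573 cm

≈ 21.6 cm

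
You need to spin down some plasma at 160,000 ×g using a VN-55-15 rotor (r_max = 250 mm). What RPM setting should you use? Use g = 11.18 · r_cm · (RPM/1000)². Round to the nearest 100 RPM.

r = 250 mm = 25.0 cm
160,000 = 11.18 × 25 × (N/1000)²
(N/1000)² = 160,000 / 279.5 = 572.4508
N = 1000 × √572.4508 ≈ 23,925.9

≈ 23900 RPM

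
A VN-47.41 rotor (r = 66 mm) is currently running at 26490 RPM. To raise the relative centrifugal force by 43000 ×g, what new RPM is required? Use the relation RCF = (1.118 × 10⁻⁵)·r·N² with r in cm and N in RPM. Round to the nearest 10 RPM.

r = 66 mm = 6.6 cm
Current RCF = 1.118 × 10⁻⁵ × 6.6 × (26490)² = 1.118 × 10⁻⁵ × 6.6 × 701,720,100 ≈ 51,778.5 × g
Target RCF = 51,778.5 + 43,000 = 94,778.5 × g
N² = 94,778.5 / (7.3788 × 10⁻⁵) = 1,284,470,375
N ≈ √1,284,470,375 ≈ 35,839.5

≈ 35840 RPM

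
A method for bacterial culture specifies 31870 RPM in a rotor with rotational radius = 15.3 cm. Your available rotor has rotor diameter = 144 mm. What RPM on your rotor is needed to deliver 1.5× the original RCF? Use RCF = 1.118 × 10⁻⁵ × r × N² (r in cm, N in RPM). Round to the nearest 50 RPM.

≈ 56900 RPM

RCF = 1.118 × 10⁻⁵ × r × N²
RCF_original = 1.118 × 10⁻⁵ × 15.3 × (31870)² = 1.118 × 10⁻⁵ × 15.3 × 1,015,696,900 ≈ 173,739 × g
Target RCF = 1.5 × 173,739 ≈ 260,608.5 × g
Your rotor: r = 144 mm / 2 = 72 mm = 7.2 cm
260,608.5 = 1.118 × 10⁻⁵ × 7.2 × N²
N² = 260,608.5 / (8.0496 × 10⁻⁵) = 3,237,533,542
N ≈ √3,237,533,542 ≈ 56,899.3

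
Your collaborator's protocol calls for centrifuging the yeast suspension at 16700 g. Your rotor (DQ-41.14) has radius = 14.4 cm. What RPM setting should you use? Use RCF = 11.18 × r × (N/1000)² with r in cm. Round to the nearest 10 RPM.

16,700 = 11.18 × 14.4 × (N/1000)²
(N/1000)² = 16,700 / 160.992 = 103.7319
N = 1000 × √103.7319 ≈ 10,184.9

≈ 10180 RPM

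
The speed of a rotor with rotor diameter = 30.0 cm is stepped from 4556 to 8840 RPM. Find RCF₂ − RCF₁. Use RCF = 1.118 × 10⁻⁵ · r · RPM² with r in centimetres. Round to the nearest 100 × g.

r = 30.0 / 2 = 15 cm
RCF₁ = 1.118 × 10⁻⁵ × 15 × (4556)² = 1.118 × 10⁻⁵ × 15 × 20,757,136 ≈ 3,481 × g
RCF₂ = 1.118 × 10⁻⁵ × 15 × (8840)² = 1.118 × 10⁻⁵ × 15 × 78,145,600 ≈ 13,105 × g
Increase = 13,105 − 3,481 = 9,624

≈ 9600 ×g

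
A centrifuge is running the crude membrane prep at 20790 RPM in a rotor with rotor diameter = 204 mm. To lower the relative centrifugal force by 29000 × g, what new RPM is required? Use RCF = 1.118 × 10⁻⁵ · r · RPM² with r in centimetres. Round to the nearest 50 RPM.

≈ 13350 RPM

r = 204 mm / 2 = 102 mm = 10.2 cm
Current RCF = 1.118 × 10⁻⁵ × 10.2 × (20790)² = 1.118 × 10⁻⁵ × 10.2 × 432,224,100 ≈ 49,289.1 × g
Target RCF = 49,289.1 − 29,000 = 20,289.1 × g
N² = 20,289.1 / (11.4036 × 10⁻⁵) = 177,918,377
N ≈ √177,918,377 ≈ 13,338.6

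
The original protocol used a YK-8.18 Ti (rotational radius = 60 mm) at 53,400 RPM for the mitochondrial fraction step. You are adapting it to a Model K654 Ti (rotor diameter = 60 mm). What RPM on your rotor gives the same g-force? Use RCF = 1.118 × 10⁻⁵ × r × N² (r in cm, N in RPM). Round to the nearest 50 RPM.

Original rotor: r = 60 mm = 6.0 cm
RCF_original = 1.118 × 10⁻⁵ × 6 × (53400)² = 1.118 × 10⁻⁵ × 6 × 2,851,560,000 ≈ 191,282.6 × g
Your rotor: r = 60 mm / 2 = 30 mm = 3 cm
191,282.6 = 1.118 × 10⁻⁵ × 3 × N²
N² = 191,282.6 / (3.354 × 10⁻⁵) = 5,703,118,664
N ≈ √5,703,118,664 ≈ 75,519.0

75500 RPM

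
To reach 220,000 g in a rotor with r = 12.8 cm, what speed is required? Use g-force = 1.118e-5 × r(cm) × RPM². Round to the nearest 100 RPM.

39200 RPM

220,000 = 1.118 × 10⁻⁵ × 12.8 × N²
N² = 220,000 / (14.3104 × 10⁻⁵) = 1,537,343,470
N ≈ √1,537,343,470 ≈ 39,209.0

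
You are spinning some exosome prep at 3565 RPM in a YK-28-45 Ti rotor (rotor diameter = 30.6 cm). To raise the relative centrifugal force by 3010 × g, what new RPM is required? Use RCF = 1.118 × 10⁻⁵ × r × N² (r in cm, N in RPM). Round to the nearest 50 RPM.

5500 RPM

r = 30.6 / 2 = 15.3 cm
Current RCF = 1.118 × 10⁻⁵ × 15.3 × (3565)² = 1.118 × 10⁻⁵ × 15.3 × 12,709,225 ≈ 2,174 × g
Target RCF = 2,174 + 3,010 = 5,184 × g
N² = 5,184 / (17.1054 × 10⁻⁵) = 30,306,219
N ≈ √30,306,219 ≈ 5,505.1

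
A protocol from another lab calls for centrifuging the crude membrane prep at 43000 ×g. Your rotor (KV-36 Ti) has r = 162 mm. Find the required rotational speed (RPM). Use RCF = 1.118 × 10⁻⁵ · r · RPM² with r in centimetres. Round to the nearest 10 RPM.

15410 RPM

r = 162 mm = 16.2 cm
43,000 = 1.118 × 10⁻⁵ × 16.2 × N²
N² = 43,000 / (18.1116 × 10⁻⁵) = 237,416,904
N ≈ √237,416,904 ≈ 15,408.3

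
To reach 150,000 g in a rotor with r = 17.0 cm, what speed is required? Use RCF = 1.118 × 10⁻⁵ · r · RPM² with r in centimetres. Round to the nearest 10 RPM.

RCF = 1.118 × 10⁻⁵ × r × N²
150,000 = 1.118 × 10⁻⁵ × 17 × N²
N² = 150,000 / (19.006 × 10⁻⁵) = 789,224,455
N ≈ √789,224,455 ≈ 28,093.1

28090 RPM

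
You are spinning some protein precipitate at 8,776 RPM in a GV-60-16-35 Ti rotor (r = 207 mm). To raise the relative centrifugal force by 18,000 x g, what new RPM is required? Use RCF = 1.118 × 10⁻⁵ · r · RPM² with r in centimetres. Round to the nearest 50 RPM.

r = 207 mm = 20.7 cm
Current RCF = 1.118 × 10⁻⁵ × 20.7 × (8776)² = 1.118 × 10⁻⁵ × 20.7 × 77,018,176 ≈ 17,824 × g
Target RCF = 17,824 + 18,000 = 35,824 × g
N² = 35,824 / (23.1426 × 10⁻⁵) = 154,796,782
N ≈ √154,796,782 ≈ 12,441.7

12450 RPM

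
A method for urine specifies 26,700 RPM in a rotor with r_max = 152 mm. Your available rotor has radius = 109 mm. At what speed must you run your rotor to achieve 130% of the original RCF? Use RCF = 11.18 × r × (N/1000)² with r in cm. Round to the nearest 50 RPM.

≈ 35950 RPM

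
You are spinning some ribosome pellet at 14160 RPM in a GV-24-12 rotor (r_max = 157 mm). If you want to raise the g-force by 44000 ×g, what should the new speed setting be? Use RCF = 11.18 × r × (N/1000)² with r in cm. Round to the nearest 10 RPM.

r = 157 mm = 15.7 cm
Current RCF = 11.18 × 15.7 × (14.16)² = 11.18 × 15.7 × 200.5056 ≈ 35,193.9 × g
Target RCF = 35,193.9 + 44,000 = 79,193.9 × g
(N/1000)² = 79,193.9 / 175.526 = 451.1805
N = 1000 × √451.1805 ≈ 21,241.0

21240 RPM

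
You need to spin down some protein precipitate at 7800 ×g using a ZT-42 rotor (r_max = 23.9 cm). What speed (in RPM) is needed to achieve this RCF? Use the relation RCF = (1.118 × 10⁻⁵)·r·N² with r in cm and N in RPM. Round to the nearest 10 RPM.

7,800 = 1.118 × 10⁻⁵ × 23.9 × N²
N² = 7,800 / (26.7202 × 10⁻⁵) = 29,191,398
N ≈ √29,191,398 ≈ 5,402.9

5400 RPM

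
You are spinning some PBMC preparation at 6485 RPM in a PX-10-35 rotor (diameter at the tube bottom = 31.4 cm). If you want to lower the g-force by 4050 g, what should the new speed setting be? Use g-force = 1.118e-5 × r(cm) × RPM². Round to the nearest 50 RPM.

N₂ ≈ 4350 RPM

r = 31.4 / 2 = 15.7 cm
Current RCF = 1.118 × 10⁻⁵ × 15.7 × (6485)² = 1.118 × 10⁻⁵ × 15.7 × 42,055,225 ≈ 7,381.8 × g
Target RCF = 7,381.8 − 4,050 = 3,331.8 × g
N² = 3,331.8 / (17.5526 × 10⁻⁵) = 18,981,803
N ≈ √18,981,803 ≈ 4,356.8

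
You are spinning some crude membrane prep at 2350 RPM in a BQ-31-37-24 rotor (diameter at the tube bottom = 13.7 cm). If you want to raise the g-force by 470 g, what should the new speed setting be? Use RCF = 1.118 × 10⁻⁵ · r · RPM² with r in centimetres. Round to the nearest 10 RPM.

≈ 3410 RPM

r = 13.7 / 2 = 6.85 cm
Current RCF = 1.118 × 10⁻⁵ × 6.85 × (2350)² = 1.118 × 10⁻⁵ × 6.85 × 5,522,500 ≈ 422.9 × g
Target RCF = 422.9 + 470 = 892.9 × g
N² = 892.9 / (7.6583 × 10⁻⁵) = 11,659,246
N ≈ √11,659,246 ≈ 3,414.6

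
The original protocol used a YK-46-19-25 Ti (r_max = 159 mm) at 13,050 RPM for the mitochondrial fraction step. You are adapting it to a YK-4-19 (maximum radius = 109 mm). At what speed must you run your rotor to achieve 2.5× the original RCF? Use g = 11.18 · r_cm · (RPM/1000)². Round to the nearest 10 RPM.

Original rotor: r = 159 mm = 15.9 cm
RCF_original = 11.18 × 15.9 × (13.05)² = 11.18 × 15.9 × 170.3025 ≈ 30,273.3 × g
Target RCF = 2.5 × 30,273.3 ≈ 75,683.2 × g
Your rotor: r = 109 mm = 10.9 cm
75,683.2 = 11.18 × 10.9 × (N/1000)²
(N/1000)² = 75,683.2 / 121.862 = 621.0566
N = 1000 × √621.0566 ≈ 24,921.0

≈ 24920 RPM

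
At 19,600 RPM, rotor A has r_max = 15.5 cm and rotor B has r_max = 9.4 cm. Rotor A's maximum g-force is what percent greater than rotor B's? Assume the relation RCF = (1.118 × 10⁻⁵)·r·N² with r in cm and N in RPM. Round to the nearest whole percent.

65%

At equal RPM, RCF scales linearly with r: ratio = 15.5 / 9.4 = 1.6489.
So rotor A delivers 64.9% more g-force.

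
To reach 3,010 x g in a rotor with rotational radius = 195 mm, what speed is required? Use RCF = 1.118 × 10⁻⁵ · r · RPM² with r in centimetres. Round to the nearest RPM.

r = 195 mm = 19.5 cm
RCF = 1.118 × 10⁻⁵ × r × N²
3,010 = 1.118 × 10⁻⁵ × 19.5 × N²
N² = 3,010 / (21.801 × 10⁻⁵) = 13,806,706
N ≈ √13,806,706 ≈ 3,715.7

3716 RPM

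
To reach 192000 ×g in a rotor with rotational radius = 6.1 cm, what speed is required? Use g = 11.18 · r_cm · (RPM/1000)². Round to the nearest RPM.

53060 RPM

192,000 = 11.18 × 6.1 × (N/1000)²
(N/1000)² = 192,000 / 68.198 = 2815.332
N = 1000 × √2815.332 ≈ 53,059.7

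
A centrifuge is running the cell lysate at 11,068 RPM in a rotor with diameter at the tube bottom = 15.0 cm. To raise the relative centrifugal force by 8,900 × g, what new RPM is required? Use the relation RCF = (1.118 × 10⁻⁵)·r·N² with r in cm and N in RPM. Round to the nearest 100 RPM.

r = 15.0 / 2 = 7.5 cm
Current RCF = 1.118 × 10⁻⁵ × 7.5 × (11068)² = 1.118 × 10⁻⁵ × 7.5 × 122,500,624 ≈ 10,271.7 × g
Target RCF = 10,271.7 + 8,900 = 19,171.7 × g
N² = 19,171.7 / (8.385 × 10⁻⁵) = 228,642,815
N ≈ √228,642,815 ≈ 15,120.9

≈ 15100 RPM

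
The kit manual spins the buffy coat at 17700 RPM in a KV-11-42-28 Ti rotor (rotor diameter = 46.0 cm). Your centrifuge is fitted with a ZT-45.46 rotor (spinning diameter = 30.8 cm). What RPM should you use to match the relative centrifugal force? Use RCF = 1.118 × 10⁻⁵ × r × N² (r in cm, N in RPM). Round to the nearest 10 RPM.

21630 RPM

Original rotor: r = 46.0 / 2 = 23 cm
RCF_original = 1.118 × 10⁻⁵ × 23 × (17700)² = 1.118 × 10⁻⁵ × 23 × 313,290,000 ≈ 80,559.4 × g
Your rotor: r = 30.8 / 2 = 15.4 cm
80,559.4 = 1.118 × 10⁻⁵ × 15.4 × N²
N² = 80,559.4 / (17.2172 × 10⁻⁵) = 467,900,704
N ≈ √467,900,704 ≈ 21,631.0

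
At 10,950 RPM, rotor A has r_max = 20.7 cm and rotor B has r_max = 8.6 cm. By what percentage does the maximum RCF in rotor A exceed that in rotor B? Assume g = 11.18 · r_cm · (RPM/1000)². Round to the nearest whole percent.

141%

At equal RPM, RCF scales linearly with r: ratio = 20.7 / 8.6 = 2.4070.
So rotor A delivers 140.7% more g-force.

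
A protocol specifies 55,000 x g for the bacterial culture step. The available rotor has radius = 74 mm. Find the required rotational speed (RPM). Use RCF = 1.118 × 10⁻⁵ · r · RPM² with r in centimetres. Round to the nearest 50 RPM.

25800 RPM

r = 74 mm = 7.4 cm
RCF = 1.118 × 10⁻⁵ × r × N²
55,000 = 1.118 × 10⁻⁵ × 7.4 × N²
N² = 55,000 / (8.2732 × 10⁻⁵) = 664,797,176
N ≈ √664,797,176 ≈ 25,783.7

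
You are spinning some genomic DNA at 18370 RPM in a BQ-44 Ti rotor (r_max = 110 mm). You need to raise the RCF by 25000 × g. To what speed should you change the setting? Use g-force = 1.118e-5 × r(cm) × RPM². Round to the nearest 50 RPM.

r = 110 mm = 11.0 cm
Current RCF = 1.118 × 10⁻⁵ × 11 × (18370)² = 1.118 × 10⁻⁵ × 11 × 337,456,900 ≈ 41,500.4 × g
Target RCF = 41,500.4 + 25,000 = 66,500.4 × g
N² = 66,500.4 / (12.298 × 10⁻⁵) = 540,741,584
N ≈ √540,741,584 ≈ 23,253.9

23250 RPM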